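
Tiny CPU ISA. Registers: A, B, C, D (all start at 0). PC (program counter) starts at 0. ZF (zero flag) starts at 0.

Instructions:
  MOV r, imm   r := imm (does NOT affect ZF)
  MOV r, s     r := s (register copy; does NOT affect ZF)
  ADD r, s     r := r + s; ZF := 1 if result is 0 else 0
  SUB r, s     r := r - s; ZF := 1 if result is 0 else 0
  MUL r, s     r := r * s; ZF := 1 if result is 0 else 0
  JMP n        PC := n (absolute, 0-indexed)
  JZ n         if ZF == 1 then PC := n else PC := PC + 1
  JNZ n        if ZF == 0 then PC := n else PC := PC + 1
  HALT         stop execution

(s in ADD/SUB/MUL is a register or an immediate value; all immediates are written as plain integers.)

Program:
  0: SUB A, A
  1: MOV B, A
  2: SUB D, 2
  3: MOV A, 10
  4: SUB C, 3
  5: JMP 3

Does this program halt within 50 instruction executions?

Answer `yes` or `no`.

Answer: no

Derivation:
Step 1: PC=0 exec 'SUB A, A'. After: A=0 B=0 C=0 D=0 ZF=1 PC=1
Step 2: PC=1 exec 'MOV B, A'. After: A=0 B=0 C=0 D=0 ZF=1 PC=2
Step 3: PC=2 exec 'SUB D, 2'. After: A=0 B=0 C=0 D=-2 ZF=0 PC=3
Step 4: PC=3 exec 'MOV A, 10'. After: A=10 B=0 C=0 D=-2 ZF=0 PC=4
Step 5: PC=4 exec 'SUB C, 3'. After: A=10 B=0 C=-3 D=-2 ZF=0 PC=5
Step 6: PC=5 exec 'JMP 3'. After: A=10 B=0 C=-3 D=-2 ZF=0 PC=3
Step 7: PC=3 exec 'MOV A, 10'. After: A=10 B=0 C=-3 D=-2 ZF=0 PC=4
Step 8: PC=4 exec 'SUB C, 3'. After: A=10 B=0 C=-6 D=-2 ZF=0 PC=5
Step 9: PC=5 exec 'JMP 3'. After: A=10 B=0 C=-6 D=-2 ZF=0 PC=3
Step 10: PC=3 exec 'MOV A, 10'. After: A=10 B=0 C=-6 D=-2 ZF=0 PC=4
Step 11: PC=4 exec 'SUB C, 3'. After: A=10 B=0 C=-9 D=-2 ZF=0 PC=5
Step 12: PC=5 exec 'JMP 3'. After: A=10 B=0 C=-9 D=-2 ZF=0 PC=3
Step 13: PC=3 exec 'MOV A, 10'. After: A=10 B=0 C=-9 D=-2 ZF=0 PC=4
Step 14: PC=4 exec 'SUB C, 3'. After: A=10 B=0 C=-12 D=-2 ZF=0 PC=5
Step 15: PC=5 exec 'JMP 3'. After: A=10 B=0 C=-12 D=-2 ZF=0 PC=3
After 50 steps: not halted. PC revisits the same instructions with no path to HALT; will never halt.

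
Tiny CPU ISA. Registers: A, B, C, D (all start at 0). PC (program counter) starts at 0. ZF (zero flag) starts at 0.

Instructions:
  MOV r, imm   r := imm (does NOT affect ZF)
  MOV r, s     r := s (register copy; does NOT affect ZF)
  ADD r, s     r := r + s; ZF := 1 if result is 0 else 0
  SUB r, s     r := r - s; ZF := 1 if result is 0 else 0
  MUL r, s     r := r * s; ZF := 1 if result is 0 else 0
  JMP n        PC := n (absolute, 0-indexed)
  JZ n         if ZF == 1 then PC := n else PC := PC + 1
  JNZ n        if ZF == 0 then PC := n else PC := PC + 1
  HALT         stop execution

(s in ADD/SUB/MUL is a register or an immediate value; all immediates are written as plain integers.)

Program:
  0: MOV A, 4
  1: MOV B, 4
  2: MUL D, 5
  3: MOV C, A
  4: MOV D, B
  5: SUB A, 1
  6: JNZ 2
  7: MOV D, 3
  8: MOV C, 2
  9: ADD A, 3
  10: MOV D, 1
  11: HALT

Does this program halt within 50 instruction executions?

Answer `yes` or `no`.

Answer: yes

Derivation:
Step 1: PC=0 exec 'MOV A, 4'. After: A=4 B=0 C=0 D=0 ZF=0 PC=1
Step 2: PC=1 exec 'MOV B, 4'. After: A=4 B=4 C=0 D=0 ZF=0 PC=2
Step 3: PC=2 exec 'MUL D, 5'. After: A=4 B=4 C=0 D=0 ZF=1 PC=3
Step 4: PC=3 exec 'MOV C, A'. After: A=4 B=4 C=4 D=0 ZF=1 PC=4
Step 5: PC=4 exec 'MOV D, B'. After: A=4 B=4 C=4 D=4 ZF=1 PC=5
Step 6: PC=5 exec 'SUB A, 1'. After: A=3 B=4 C=4 D=4 ZF=0 PC=6
Step 7: PC=6 exec 'JNZ 2'. After: A=3 B=4 C=4 D=4 ZF=0 PC=2
Step 8: PC=2 exec 'MUL D, 5'. After: A=3 B=4 C=4 D=20 ZF=0 PC=3
Step 9: PC=3 exec 'MOV C, A'. After: A=3 B=4 C=3 D=20 ZF=0 PC=4
Step 10: PC=4 exec 'MOV D, B'. After: A=3 B=4 C=3 D=4 ZF=0 PC=5
Step 11: PC=5 exec 'SUB A, 1'. After: A=2 B=4 C=3 D=4 ZF=0 PC=6
Step 12: PC=6 exec 'JNZ 2'. After: A=2 B=4 C=3 D=4 ZF=0 PC=2
Step 13: PC=2 exec 'MUL D, 5'. After: A=2 B=4 C=3 D=20 ZF=0 PC=3
Step 14: PC=3 exec 'MOV C, A'. After: A=2 B=4 C=2 D=20 ZF=0 PC=4
Step 15: PC=4 exec 'MOV D, B'. After: A=2 B=4 C=2 D=4 ZF=0 PC=5
Step 16: PC=5 exec 'SUB A, 1'. After: A=1 B=4 C=2 D=4 ZF=0 PC=6
Step 17: PC=6 exec 'JNZ 2'. After: A=1 B=4 C=2 D=4 ZF=0 PC=2
Step 18: PC=2 exec 'MUL D, 5'. After: A=1 B=4 C=2 D=20 ZF=0 PC=3
Step 19: PC=3 exec 'MOV C, A'. After: A=1 B=4 C=1 D=20 ZF=0 PC=4
Step 20: PC=4 exec 'MOV D, B'. After: A=1 B=4 C=1 D=4 ZF=0 PC=5
Step 21: PC=5 exec 'SUB A, 1'. After: A=0 B=4 C=1 D=4 ZF=1 PC=6
Step 22: PC=6 exec 'JNZ 2'. After: A=0 B=4 C=1 D=4 ZF=1 PC=7
Step 23: PC=7 exec 'MOV D, 3'. After: A=0 B=4 C=1 D=3 ZF=1 PC=8
Step 24: PC=8 exec 'MOV C, 2'. After: A=0 B=4 C=2 D=3 ZF=1 PC=9
Step 25: PC=9 exec 'ADD A, 3'. After: A=3 B=4 C=2 D=3 ZF=0 PC=10
Step 26: PC=10 exec 'MOV D, 1'. After: A=3 B=4 C=2 D=1 ZF=0 PC=11
Step 27: PC=11 exec 'HALT'. After: A=3 B=4 C=2 D=1 ZF=0 PC=11 HALTED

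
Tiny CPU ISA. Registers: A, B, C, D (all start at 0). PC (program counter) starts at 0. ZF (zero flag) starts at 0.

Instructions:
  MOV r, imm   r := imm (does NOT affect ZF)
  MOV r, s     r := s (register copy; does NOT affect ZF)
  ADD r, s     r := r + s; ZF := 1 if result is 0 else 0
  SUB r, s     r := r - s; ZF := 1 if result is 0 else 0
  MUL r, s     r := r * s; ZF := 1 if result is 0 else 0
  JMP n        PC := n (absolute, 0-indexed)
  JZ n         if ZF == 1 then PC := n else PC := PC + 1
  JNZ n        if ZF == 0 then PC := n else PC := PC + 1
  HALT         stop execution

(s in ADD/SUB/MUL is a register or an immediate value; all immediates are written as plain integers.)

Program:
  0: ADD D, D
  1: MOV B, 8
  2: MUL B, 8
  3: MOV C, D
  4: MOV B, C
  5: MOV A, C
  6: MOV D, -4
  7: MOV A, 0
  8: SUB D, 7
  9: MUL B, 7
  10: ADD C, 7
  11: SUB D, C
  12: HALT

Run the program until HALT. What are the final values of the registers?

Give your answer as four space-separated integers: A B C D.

Answer: 0 0 7 -18

Derivation:
Step 1: PC=0 exec 'ADD D, D'. After: A=0 B=0 C=0 D=0 ZF=1 PC=1
Step 2: PC=1 exec 'MOV B, 8'. After: A=0 B=8 C=0 D=0 ZF=1 PC=2
Step 3: PC=2 exec 'MUL B, 8'. After: A=0 B=64 C=0 D=0 ZF=0 PC=3
Step 4: PC=3 exec 'MOV C, D'. After: A=0 B=64 C=0 D=0 ZF=0 PC=4
Step 5: PC=4 exec 'MOV B, C'. After: A=0 B=0 C=0 D=0 ZF=0 PC=5
Step 6: PC=5 exec 'MOV A, C'. After: A=0 B=0 C=0 D=0 ZF=0 PC=6
Step 7: PC=6 exec 'MOV D, -4'. After: A=0 B=0 C=0 D=-4 ZF=0 PC=7
Step 8: PC=7 exec 'MOV A, 0'. After: A=0 B=0 C=0 D=-4 ZF=0 PC=8
Step 9: PC=8 exec 'SUB D, 7'. After: A=0 B=0 C=0 D=-11 ZF=0 PC=9
Step 10: PC=9 exec 'MUL B, 7'. After: A=0 B=0 C=0 D=-11 ZF=1 PC=10
Step 11: PC=10 exec 'ADD C, 7'. After: A=0 B=0 C=7 D=-11 ZF=0 PC=11
Step 12: PC=11 exec 'SUB D, C'. After: A=0 B=0 C=7 D=-18 ZF=0 PC=12
Step 13: PC=12 exec 'HALT'. After: A=0 B=0 C=7 D=-18 ZF=0 PC=12 HALTED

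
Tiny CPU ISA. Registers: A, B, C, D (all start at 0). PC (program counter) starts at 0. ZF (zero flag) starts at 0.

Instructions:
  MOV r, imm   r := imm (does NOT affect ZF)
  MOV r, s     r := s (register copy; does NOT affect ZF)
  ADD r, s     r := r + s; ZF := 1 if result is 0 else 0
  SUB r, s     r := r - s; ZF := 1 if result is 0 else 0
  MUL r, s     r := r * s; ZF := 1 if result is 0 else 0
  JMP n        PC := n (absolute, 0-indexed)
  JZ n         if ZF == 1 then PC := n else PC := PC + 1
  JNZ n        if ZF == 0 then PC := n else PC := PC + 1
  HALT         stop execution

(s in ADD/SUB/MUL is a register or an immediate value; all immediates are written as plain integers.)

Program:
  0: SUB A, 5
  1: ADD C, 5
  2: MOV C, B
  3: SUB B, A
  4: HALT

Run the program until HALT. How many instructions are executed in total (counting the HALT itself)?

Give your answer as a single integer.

Step 1: PC=0 exec 'SUB A, 5'. After: A=-5 B=0 C=0 D=0 ZF=0 PC=1
Step 2: PC=1 exec 'ADD C, 5'. After: A=-5 B=0 C=5 D=0 ZF=0 PC=2
Step 3: PC=2 exec 'MOV C, B'. After: A=-5 B=0 C=0 D=0 ZF=0 PC=3
Step 4: PC=3 exec 'SUB B, A'. After: A=-5 B=5 C=0 D=0 ZF=0 PC=4
Step 5: PC=4 exec 'HALT'. After: A=-5 B=5 C=0 D=0 ZF=0 PC=4 HALTED
Total instructions executed: 5

Answer: 5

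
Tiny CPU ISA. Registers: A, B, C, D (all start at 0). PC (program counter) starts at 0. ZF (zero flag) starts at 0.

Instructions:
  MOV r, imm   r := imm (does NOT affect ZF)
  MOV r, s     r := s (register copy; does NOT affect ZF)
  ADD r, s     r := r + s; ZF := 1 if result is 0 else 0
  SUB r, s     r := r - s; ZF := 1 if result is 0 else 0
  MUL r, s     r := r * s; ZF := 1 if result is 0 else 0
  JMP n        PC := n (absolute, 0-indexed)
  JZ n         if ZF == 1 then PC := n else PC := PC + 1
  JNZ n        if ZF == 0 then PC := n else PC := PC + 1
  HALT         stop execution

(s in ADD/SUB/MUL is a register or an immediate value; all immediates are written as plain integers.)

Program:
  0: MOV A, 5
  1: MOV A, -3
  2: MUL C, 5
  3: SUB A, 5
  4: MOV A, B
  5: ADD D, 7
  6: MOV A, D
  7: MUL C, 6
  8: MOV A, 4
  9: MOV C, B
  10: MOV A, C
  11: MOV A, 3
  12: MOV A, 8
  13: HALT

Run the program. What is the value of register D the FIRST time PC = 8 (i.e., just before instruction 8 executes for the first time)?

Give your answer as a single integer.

Step 1: PC=0 exec 'MOV A, 5'. After: A=5 B=0 C=0 D=0 ZF=0 PC=1
Step 2: PC=1 exec 'MOV A, -3'. After: A=-3 B=0 C=0 D=0 ZF=0 PC=2
Step 3: PC=2 exec 'MUL C, 5'. After: A=-3 B=0 C=0 D=0 ZF=1 PC=3
Step 4: PC=3 exec 'SUB A, 5'. After: A=-8 B=0 C=0 D=0 ZF=0 PC=4
Step 5: PC=4 exec 'MOV A, B'. After: A=0 B=0 C=0 D=0 ZF=0 PC=5
Step 6: PC=5 exec 'ADD D, 7'. After: A=0 B=0 C=0 D=7 ZF=0 PC=6
Step 7: PC=6 exec 'MOV A, D'. After: A=7 B=0 C=0 D=7 ZF=0 PC=7
Step 8: PC=7 exec 'MUL C, 6'. After: A=7 B=0 C=0 D=7 ZF=1 PC=8
First time PC=8: D=7

7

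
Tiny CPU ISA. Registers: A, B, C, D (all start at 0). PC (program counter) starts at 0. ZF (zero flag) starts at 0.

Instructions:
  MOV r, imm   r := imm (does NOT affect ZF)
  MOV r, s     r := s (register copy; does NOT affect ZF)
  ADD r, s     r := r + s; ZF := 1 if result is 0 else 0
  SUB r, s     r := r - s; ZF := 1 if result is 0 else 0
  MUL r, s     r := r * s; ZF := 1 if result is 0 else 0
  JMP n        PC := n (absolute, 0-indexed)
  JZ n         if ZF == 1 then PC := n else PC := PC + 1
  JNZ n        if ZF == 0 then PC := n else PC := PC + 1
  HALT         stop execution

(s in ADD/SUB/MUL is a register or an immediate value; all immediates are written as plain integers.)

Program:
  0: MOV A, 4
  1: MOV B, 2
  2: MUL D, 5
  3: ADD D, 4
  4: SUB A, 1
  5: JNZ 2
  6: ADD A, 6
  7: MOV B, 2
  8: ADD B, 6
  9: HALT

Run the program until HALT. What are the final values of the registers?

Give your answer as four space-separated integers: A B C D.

Answer: 6 8 0 624

Derivation:
Step 1: PC=0 exec 'MOV A, 4'. After: A=4 B=0 C=0 D=0 ZF=0 PC=1
Step 2: PC=1 exec 'MOV B, 2'. After: A=4 B=2 C=0 D=0 ZF=0 PC=2
Step 3: PC=2 exec 'MUL D, 5'. After: A=4 B=2 C=0 D=0 ZF=1 PC=3
Step 4: PC=3 exec 'ADD D, 4'. After: A=4 B=2 C=0 D=4 ZF=0 PC=4
Step 5: PC=4 exec 'SUB A, 1'. After: A=3 B=2 C=0 D=4 ZF=0 PC=5
Step 6: PC=5 exec 'JNZ 2'. After: A=3 B=2 C=0 D=4 ZF=0 PC=2
Step 7: PC=2 exec 'MUL D, 5'. After: A=3 B=2 C=0 D=20 ZF=0 PC=3
Step 8: PC=3 exec 'ADD D, 4'. After: A=3 B=2 C=0 D=24 ZF=0 PC=4
Step 9: PC=4 exec 'SUB A, 1'. After: A=2 B=2 C=0 D=24 ZF=0 PC=5
Step 10: PC=5 exec 'JNZ 2'. After: A=2 B=2 C=0 D=24 ZF=0 PC=2
Step 11: PC=2 exec 'MUL D, 5'. After: A=2 B=2 C=0 D=120 ZF=0 PC=3
Step 12: PC=3 exec 'ADD D, 4'. After: A=2 B=2 C=0 D=124 ZF=0 PC=4
Step 13: PC=4 exec 'SUB A, 1'. After: A=1 B=2 C=0 D=124 ZF=0 PC=5
Step 14: PC=5 exec 'JNZ 2'. After: A=1 B=2 C=0 D=124 ZF=0 PC=2
Step 15: PC=2 exec 'MUL D, 5'. After: A=1 B=2 C=0 D=620 ZF=0 PC=3
Step 16: PC=3 exec 'ADD D, 4'. After: A=1 B=2 C=0 D=624 ZF=0 PC=4
Step 17: PC=4 exec 'SUB A, 1'. After: A=0 B=2 C=0 D=624 ZF=1 PC=5
Step 18: PC=5 exec 'JNZ 2'. After: A=0 B=2 C=0 D=624 ZF=1 PC=6
Step 19: PC=6 exec 'ADD A, 6'. After: A=6 B=2 C=0 D=624 ZF=0 PC=7
Step 20: PC=7 exec 'MOV B, 2'. After: A=6 B=2 C=0 D=624 ZF=0 PC=8
Step 21: PC=8 exec 'ADD B, 6'. After: A=6 B=8 C=0 D=624 ZF=0 PC=9
Step 22: PC=9 exec 'HALT'. After: A=6 B=8 C=0 D=624 ZF=0 PC=9 HALTED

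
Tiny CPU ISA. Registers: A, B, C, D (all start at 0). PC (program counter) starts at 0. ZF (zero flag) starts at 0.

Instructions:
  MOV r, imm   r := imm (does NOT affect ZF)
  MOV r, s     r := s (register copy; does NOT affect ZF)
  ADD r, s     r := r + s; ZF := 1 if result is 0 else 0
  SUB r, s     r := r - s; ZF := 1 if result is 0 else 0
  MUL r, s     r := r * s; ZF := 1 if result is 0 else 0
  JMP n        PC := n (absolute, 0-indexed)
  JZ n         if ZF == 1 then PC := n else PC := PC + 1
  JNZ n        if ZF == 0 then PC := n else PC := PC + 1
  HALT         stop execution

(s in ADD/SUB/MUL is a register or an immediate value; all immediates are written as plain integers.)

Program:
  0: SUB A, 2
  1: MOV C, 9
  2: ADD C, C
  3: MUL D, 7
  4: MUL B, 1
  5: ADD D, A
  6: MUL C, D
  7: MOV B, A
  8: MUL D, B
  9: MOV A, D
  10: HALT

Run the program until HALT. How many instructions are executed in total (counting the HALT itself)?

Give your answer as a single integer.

Step 1: PC=0 exec 'SUB A, 2'. After: A=-2 B=0 C=0 D=0 ZF=0 PC=1
Step 2: PC=1 exec 'MOV C, 9'. After: A=-2 B=0 C=9 D=0 ZF=0 PC=2
Step 3: PC=2 exec 'ADD C, C'. After: A=-2 B=0 C=18 D=0 ZF=0 PC=3
Step 4: PC=3 exec 'MUL D, 7'. After: A=-2 B=0 C=18 D=0 ZF=1 PC=4
Step 5: PC=4 exec 'MUL B, 1'. After: A=-2 B=0 C=18 D=0 ZF=1 PC=5
Step 6: PC=5 exec 'ADD D, A'. After: A=-2 B=0 C=18 D=-2 ZF=0 PC=6
Step 7: PC=6 exec 'MUL C, D'. After: A=-2 B=0 C=-36 D=-2 ZF=0 PC=7
Step 8: PC=7 exec 'MOV B, A'. After: A=-2 B=-2 C=-36 D=-2 ZF=0 PC=8
Step 9: PC=8 exec 'MUL D, B'. After: A=-2 B=-2 C=-36 D=4 ZF=0 PC=9
Step 10: PC=9 exec 'MOV A, D'. After: A=4 B=-2 C=-36 D=4 ZF=0 PC=10
Step 11: PC=10 exec 'HALT'. After: A=4 B=-2 C=-36 D=4 ZF=0 PC=10 HALTED
Total instructions executed: 11

Answer: 11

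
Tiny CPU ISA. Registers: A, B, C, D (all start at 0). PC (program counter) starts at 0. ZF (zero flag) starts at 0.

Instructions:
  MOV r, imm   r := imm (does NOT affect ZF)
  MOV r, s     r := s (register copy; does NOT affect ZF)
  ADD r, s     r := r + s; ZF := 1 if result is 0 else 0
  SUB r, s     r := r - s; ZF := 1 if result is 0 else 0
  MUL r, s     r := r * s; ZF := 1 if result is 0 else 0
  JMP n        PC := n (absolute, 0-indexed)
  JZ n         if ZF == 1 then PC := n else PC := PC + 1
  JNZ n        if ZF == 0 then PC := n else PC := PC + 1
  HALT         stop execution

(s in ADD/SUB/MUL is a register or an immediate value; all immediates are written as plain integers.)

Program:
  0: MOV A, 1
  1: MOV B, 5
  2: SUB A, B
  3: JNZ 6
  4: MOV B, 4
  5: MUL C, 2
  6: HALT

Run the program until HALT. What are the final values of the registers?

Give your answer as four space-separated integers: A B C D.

Step 1: PC=0 exec 'MOV A, 1'. After: A=1 B=0 C=0 D=0 ZF=0 PC=1
Step 2: PC=1 exec 'MOV B, 5'. After: A=1 B=5 C=0 D=0 ZF=0 PC=2
Step 3: PC=2 exec 'SUB A, B'. After: A=-4 B=5 C=0 D=0 ZF=0 PC=3
Step 4: PC=3 exec 'JNZ 6'. After: A=-4 B=5 C=0 D=0 ZF=0 PC=6
Step 5: PC=6 exec 'HALT'. After: A=-4 B=5 C=0 D=0 ZF=0 PC=6 HALTED

Answer: -4 5 0 0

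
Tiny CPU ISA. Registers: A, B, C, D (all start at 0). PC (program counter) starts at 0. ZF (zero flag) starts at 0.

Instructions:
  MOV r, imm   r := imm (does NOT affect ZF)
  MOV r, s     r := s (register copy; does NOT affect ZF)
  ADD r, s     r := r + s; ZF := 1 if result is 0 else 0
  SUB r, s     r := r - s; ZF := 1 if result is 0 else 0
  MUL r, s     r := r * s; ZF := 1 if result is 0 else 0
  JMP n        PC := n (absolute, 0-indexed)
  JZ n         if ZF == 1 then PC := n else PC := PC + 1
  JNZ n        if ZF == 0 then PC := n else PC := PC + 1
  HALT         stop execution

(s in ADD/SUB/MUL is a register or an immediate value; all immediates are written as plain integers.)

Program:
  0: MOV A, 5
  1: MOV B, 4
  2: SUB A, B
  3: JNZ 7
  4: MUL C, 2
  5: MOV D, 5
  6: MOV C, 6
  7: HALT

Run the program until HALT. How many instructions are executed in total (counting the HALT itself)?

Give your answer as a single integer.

Step 1: PC=0 exec 'MOV A, 5'. After: A=5 B=0 C=0 D=0 ZF=0 PC=1
Step 2: PC=1 exec 'MOV B, 4'. After: A=5 B=4 C=0 D=0 ZF=0 PC=2
Step 3: PC=2 exec 'SUB A, B'. After: A=1 B=4 C=0 D=0 ZF=0 PC=3
Step 4: PC=3 exec 'JNZ 7'. After: A=1 B=4 C=0 D=0 ZF=0 PC=7
Step 5: PC=7 exec 'HALT'. After: A=1 B=4 C=0 D=0 ZF=0 PC=7 HALTED
Total instructions executed: 5

Answer: 5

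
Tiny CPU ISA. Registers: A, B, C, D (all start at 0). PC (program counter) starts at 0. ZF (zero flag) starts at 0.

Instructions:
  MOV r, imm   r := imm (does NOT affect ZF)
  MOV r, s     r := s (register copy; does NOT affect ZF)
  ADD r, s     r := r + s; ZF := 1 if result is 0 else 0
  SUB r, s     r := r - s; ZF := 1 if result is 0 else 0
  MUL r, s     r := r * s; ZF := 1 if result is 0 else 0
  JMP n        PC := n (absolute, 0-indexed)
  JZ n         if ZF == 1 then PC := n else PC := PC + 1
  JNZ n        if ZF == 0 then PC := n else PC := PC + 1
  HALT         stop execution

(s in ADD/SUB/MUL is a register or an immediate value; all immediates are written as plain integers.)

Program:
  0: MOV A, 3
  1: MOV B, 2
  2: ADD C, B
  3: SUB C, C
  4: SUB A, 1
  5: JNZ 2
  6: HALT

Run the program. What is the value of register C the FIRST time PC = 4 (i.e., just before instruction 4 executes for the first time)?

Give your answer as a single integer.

Step 1: PC=0 exec 'MOV A, 3'. After: A=3 B=0 C=0 D=0 ZF=0 PC=1
Step 2: PC=1 exec 'MOV B, 2'. After: A=3 B=2 C=0 D=0 ZF=0 PC=2
Step 3: PC=2 exec 'ADD C, B'. After: A=3 B=2 C=2 D=0 ZF=0 PC=3
Step 4: PC=3 exec 'SUB C, C'. After: A=3 B=2 C=0 D=0 ZF=1 PC=4
First time PC=4: C=0

0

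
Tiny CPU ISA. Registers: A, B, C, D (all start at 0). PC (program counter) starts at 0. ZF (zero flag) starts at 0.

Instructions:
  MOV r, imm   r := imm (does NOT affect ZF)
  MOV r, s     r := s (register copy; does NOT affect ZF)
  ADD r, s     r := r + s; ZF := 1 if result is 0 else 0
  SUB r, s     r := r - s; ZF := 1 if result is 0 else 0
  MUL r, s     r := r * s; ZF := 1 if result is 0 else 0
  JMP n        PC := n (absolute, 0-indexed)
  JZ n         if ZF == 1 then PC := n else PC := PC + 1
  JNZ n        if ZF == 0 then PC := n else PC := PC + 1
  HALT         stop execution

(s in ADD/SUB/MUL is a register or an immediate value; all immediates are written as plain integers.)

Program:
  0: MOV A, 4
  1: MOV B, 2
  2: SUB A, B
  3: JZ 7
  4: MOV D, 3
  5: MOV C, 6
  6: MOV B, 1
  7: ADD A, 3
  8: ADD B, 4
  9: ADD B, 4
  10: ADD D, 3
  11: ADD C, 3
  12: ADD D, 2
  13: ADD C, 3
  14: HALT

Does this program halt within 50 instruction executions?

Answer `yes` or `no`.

Answer: yes

Derivation:
Step 1: PC=0 exec 'MOV A, 4'. After: A=4 B=0 C=0 D=0 ZF=0 PC=1
Step 2: PC=1 exec 'MOV B, 2'. After: A=4 B=2 C=0 D=0 ZF=0 PC=2
Step 3: PC=2 exec 'SUB A, B'. After: A=2 B=2 C=0 D=0 ZF=0 PC=3
Step 4: PC=3 exec 'JZ 7'. After: A=2 B=2 C=0 D=0 ZF=0 PC=4
Step 5: PC=4 exec 'MOV D, 3'. After: A=2 B=2 C=0 D=3 ZF=0 PC=5
Step 6: PC=5 exec 'MOV C, 6'. After: A=2 B=2 C=6 D=3 ZF=0 PC=6
Step 7: PC=6 exec 'MOV B, 1'. After: A=2 B=1 C=6 D=3 ZF=0 PC=7
Step 8: PC=7 exec 'ADD A, 3'. After: A=5 B=1 C=6 D=3 ZF=0 PC=8
Step 9: PC=8 exec 'ADD B, 4'. After: A=5 B=5 C=6 D=3 ZF=0 PC=9
Step 10: PC=9 exec 'ADD B, 4'. After: A=5 B=9 C=6 D=3 ZF=0 PC=10
Step 11: PC=10 exec 'ADD D, 3'. After: A=5 B=9 C=6 D=6 ZF=0 PC=11
Step 12: PC=11 exec 'ADD C, 3'. After: A=5 B=9 C=9 D=6 ZF=0 PC=12
Step 13: PC=12 exec 'ADD D, 2'. After: A=5 B=9 C=9 D=8 ZF=0 PC=13
Step 14: PC=13 exec 'ADD C, 3'. After: A=5 B=9 C=12 D=8 ZF=0 PC=14
Step 15: PC=14 exec 'HALT'. After: A=5 B=9 C=12 D=8 ZF=0 PC=14 HALTED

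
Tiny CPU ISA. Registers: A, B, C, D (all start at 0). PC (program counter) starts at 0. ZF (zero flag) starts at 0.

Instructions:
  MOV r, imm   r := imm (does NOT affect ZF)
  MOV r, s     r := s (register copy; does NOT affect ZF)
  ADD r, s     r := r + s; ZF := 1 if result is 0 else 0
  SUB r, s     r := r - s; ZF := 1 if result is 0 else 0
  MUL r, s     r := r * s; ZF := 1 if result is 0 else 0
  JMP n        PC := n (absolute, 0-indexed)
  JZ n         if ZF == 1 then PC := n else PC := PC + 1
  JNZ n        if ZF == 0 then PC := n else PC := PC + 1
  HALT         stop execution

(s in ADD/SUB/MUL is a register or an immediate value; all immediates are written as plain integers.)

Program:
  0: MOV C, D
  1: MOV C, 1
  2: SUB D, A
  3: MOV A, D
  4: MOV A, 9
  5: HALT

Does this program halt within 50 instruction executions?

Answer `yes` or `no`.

Step 1: PC=0 exec 'MOV C, D'. After: A=0 B=0 C=0 D=0 ZF=0 PC=1
Step 2: PC=1 exec 'MOV C, 1'. After: A=0 B=0 C=1 D=0 ZF=0 PC=2
Step 3: PC=2 exec 'SUB D, A'. After: A=0 B=0 C=1 D=0 ZF=1 PC=3
Step 4: PC=3 exec 'MOV A, D'. After: A=0 B=0 C=1 D=0 ZF=1 PC=4
Step 5: PC=4 exec 'MOV A, 9'. After: A=9 B=0 C=1 D=0 ZF=1 PC=5
Step 6: PC=5 exec 'HALT'. After: A=9 B=0 C=1 D=0 ZF=1 PC=5 HALTED

Answer: yes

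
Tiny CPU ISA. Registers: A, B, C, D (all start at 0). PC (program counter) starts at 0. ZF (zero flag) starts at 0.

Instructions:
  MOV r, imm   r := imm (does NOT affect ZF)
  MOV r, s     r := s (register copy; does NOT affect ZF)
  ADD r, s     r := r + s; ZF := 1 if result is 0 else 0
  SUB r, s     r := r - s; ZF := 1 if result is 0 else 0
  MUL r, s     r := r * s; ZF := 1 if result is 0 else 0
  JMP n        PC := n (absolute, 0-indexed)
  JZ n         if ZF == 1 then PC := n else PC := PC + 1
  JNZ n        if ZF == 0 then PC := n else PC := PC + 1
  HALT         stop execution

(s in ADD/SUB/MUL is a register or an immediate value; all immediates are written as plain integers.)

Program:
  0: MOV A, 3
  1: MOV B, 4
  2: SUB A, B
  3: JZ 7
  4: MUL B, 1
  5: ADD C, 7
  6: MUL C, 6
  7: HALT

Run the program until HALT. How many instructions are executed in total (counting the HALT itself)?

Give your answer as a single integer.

Step 1: PC=0 exec 'MOV A, 3'. After: A=3 B=0 C=0 D=0 ZF=0 PC=1
Step 2: PC=1 exec 'MOV B, 4'. After: A=3 B=4 C=0 D=0 ZF=0 PC=2
Step 3: PC=2 exec 'SUB A, B'. After: A=-1 B=4 C=0 D=0 ZF=0 PC=3
Step 4: PC=3 exec 'JZ 7'. After: A=-1 B=4 C=0 D=0 ZF=0 PC=4
Step 5: PC=4 exec 'MUL B, 1'. After: A=-1 B=4 C=0 D=0 ZF=0 PC=5
Step 6: PC=5 exec 'ADD C, 7'. After: A=-1 B=4 C=7 D=0 ZF=0 PC=6
Step 7: PC=6 exec 'MUL C, 6'. After: A=-1 B=4 C=42 D=0 ZF=0 PC=7
Step 8: PC=7 exec 'HALT'. After: A=-1 B=4 C=42 D=0 ZF=0 PC=7 HALTED
Total instructions executed: 8

Answer: 8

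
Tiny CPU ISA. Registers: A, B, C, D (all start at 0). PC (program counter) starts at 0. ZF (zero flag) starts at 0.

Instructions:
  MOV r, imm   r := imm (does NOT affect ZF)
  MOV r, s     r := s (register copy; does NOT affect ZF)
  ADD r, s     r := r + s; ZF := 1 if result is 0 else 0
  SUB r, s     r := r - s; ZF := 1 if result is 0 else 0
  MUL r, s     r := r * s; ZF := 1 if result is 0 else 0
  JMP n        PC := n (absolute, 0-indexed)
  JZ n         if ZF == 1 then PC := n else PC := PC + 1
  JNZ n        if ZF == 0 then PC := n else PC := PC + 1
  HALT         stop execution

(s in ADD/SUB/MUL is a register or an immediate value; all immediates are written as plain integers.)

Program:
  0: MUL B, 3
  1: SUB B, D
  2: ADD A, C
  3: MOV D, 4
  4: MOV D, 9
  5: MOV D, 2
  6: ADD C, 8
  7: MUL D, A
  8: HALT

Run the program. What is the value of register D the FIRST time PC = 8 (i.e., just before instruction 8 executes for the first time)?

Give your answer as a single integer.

Step 1: PC=0 exec 'MUL B, 3'. After: A=0 B=0 C=0 D=0 ZF=1 PC=1
Step 2: PC=1 exec 'SUB B, D'. After: A=0 B=0 C=0 D=0 ZF=1 PC=2
Step 3: PC=2 exec 'ADD A, C'. After: A=0 B=0 C=0 D=0 ZF=1 PC=3
Step 4: PC=3 exec 'MOV D, 4'. After: A=0 B=0 C=0 D=4 ZF=1 PC=4
Step 5: PC=4 exec 'MOV D, 9'. After: A=0 B=0 C=0 D=9 ZF=1 PC=5
Step 6: PC=5 exec 'MOV D, 2'. After: A=0 B=0 C=0 D=2 ZF=1 PC=6
Step 7: PC=6 exec 'ADD C, 8'. After: A=0 B=0 C=8 D=2 ZF=0 PC=7
Step 8: PC=7 exec 'MUL D, A'. After: A=0 B=0 C=8 D=0 ZF=1 PC=8
First time PC=8: D=0

0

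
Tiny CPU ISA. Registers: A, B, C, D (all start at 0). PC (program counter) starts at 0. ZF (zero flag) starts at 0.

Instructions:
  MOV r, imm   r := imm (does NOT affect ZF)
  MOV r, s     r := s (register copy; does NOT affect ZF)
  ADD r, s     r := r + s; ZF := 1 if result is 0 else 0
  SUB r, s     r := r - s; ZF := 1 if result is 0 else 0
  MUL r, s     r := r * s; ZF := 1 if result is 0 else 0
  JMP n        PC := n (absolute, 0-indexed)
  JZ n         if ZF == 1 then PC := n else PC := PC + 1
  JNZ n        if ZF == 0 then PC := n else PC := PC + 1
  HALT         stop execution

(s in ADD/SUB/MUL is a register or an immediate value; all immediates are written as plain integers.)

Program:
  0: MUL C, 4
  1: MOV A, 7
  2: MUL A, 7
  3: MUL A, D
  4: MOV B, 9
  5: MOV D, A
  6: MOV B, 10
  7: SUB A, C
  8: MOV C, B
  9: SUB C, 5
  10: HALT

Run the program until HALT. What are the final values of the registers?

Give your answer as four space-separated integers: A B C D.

Answer: 0 10 5 0

Derivation:
Step 1: PC=0 exec 'MUL C, 4'. After: A=0 B=0 C=0 D=0 ZF=1 PC=1
Step 2: PC=1 exec 'MOV A, 7'. After: A=7 B=0 C=0 D=0 ZF=1 PC=2
Step 3: PC=2 exec 'MUL A, 7'. After: A=49 B=0 C=0 D=0 ZF=0 PC=3
Step 4: PC=3 exec 'MUL A, D'. After: A=0 B=0 C=0 D=0 ZF=1 PC=4
Step 5: PC=4 exec 'MOV B, 9'. After: A=0 B=9 C=0 D=0 ZF=1 PC=5
Step 6: PC=5 exec 'MOV D, A'. After: A=0 B=9 C=0 D=0 ZF=1 PC=6
Step 7: PC=6 exec 'MOV B, 10'. After: A=0 B=10 C=0 D=0 ZF=1 PC=7
Step 8: PC=7 exec 'SUB A, C'. After: A=0 B=10 C=0 D=0 ZF=1 PC=8
Step 9: PC=8 exec 'MOV C, B'. After: A=0 B=10 C=10 D=0 ZF=1 PC=9
Step 10: PC=9 exec 'SUB C, 5'. After: A=0 B=10 C=5 D=0 ZF=0 PC=10
Step 11: PC=10 exec 'HALT'. After: A=0 B=10 C=5 D=0 ZF=0 PC=10 HALTED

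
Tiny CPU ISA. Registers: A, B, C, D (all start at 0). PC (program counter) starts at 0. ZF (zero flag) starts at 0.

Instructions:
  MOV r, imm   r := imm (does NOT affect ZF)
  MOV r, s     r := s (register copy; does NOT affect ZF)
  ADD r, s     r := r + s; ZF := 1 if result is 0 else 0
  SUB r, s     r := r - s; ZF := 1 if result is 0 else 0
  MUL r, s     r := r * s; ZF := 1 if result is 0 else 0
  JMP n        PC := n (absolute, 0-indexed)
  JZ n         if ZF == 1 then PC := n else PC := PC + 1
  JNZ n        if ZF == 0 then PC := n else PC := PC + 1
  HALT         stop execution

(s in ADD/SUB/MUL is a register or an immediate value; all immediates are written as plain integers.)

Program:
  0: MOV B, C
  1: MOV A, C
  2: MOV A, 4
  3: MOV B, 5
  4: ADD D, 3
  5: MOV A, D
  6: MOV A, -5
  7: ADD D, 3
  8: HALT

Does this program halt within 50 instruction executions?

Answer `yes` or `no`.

Step 1: PC=0 exec 'MOV B, C'. After: A=0 B=0 C=0 D=0 ZF=0 PC=1
Step 2: PC=1 exec 'MOV A, C'. After: A=0 B=0 C=0 D=0 ZF=0 PC=2
Step 3: PC=2 exec 'MOV A, 4'. After: A=4 B=0 C=0 D=0 ZF=0 PC=3
Step 4: PC=3 exec 'MOV B, 5'. After: A=4 B=5 C=0 D=0 ZF=0 PC=4
Step 5: PC=4 exec 'ADD D, 3'. After: A=4 B=5 C=0 D=3 ZF=0 PC=5
Step 6: PC=5 exec 'MOV A, D'. After: A=3 B=5 C=0 D=3 ZF=0 PC=6
Step 7: PC=6 exec 'MOV A, -5'. After: A=-5 B=5 C=0 D=3 ZF=0 PC=7
Step 8: PC=7 exec 'ADD D, 3'. After: A=-5 B=5 C=0 D=6 ZF=0 PC=8
Step 9: PC=8 exec 'HALT'. After: A=-5 B=5 C=0 D=6 ZF=0 PC=8 HALTED

Answer: yes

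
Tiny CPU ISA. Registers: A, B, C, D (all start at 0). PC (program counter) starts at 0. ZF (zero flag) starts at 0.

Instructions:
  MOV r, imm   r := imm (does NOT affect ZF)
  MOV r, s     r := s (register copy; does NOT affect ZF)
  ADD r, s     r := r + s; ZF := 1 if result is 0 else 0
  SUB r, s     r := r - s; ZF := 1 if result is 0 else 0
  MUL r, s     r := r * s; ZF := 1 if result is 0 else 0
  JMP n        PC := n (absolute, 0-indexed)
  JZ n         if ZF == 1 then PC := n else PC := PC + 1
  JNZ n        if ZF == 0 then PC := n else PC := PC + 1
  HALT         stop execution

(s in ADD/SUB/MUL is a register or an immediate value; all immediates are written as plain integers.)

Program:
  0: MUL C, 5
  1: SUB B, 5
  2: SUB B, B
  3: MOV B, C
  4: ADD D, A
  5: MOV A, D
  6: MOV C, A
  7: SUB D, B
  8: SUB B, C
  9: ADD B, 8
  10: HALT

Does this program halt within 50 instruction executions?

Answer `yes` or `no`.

Step 1: PC=0 exec 'MUL C, 5'. After: A=0 B=0 C=0 D=0 ZF=1 PC=1
Step 2: PC=1 exec 'SUB B, 5'. After: A=0 B=-5 C=0 D=0 ZF=0 PC=2
Step 3: PC=2 exec 'SUB B, B'. After: A=0 B=0 C=0 D=0 ZF=1 PC=3
Step 4: PC=3 exec 'MOV B, C'. After: A=0 B=0 C=0 D=0 ZF=1 PC=4
Step 5: PC=4 exec 'ADD D, A'. After: A=0 B=0 C=0 D=0 ZF=1 PC=5
Step 6: PC=5 exec 'MOV A, D'. After: A=0 B=0 C=0 D=0 ZF=1 PC=6
Step 7: PC=6 exec 'MOV C, A'. After: A=0 B=0 C=0 D=0 ZF=1 PC=7
Step 8: PC=7 exec 'SUB D, B'. After: A=0 B=0 C=0 D=0 ZF=1 PC=8
Step 9: PC=8 exec 'SUB B, C'. After: A=0 B=0 C=0 D=0 ZF=1 PC=9
Step 10: PC=9 exec 'ADD B, 8'. After: A=0 B=8 C=0 D=0 ZF=0 PC=10
Step 11: PC=10 exec 'HALT'. After: A=0 B=8 C=0 D=0 ZF=0 PC=10 HALTED

Answer: yes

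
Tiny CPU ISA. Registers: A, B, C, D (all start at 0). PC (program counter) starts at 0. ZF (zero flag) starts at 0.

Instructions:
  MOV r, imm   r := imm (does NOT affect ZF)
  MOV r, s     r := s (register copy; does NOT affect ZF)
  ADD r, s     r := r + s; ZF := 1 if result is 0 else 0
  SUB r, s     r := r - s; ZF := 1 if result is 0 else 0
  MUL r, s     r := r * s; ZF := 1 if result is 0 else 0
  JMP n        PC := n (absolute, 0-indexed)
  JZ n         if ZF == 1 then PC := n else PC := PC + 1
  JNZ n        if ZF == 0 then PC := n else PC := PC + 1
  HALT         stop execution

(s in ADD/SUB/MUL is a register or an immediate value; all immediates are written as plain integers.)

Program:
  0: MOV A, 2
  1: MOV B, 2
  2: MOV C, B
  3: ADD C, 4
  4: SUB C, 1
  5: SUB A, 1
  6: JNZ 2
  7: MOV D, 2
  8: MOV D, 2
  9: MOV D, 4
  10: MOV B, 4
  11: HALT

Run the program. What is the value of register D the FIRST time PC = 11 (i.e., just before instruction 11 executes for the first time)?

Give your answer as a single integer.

Step 1: PC=0 exec 'MOV A, 2'. After: A=2 B=0 C=0 D=0 ZF=0 PC=1
Step 2: PC=1 exec 'MOV B, 2'. After: A=2 B=2 C=0 D=0 ZF=0 PC=2
Step 3: PC=2 exec 'MOV C, B'. After: A=2 B=2 C=2 D=0 ZF=0 PC=3
Step 4: PC=3 exec 'ADD C, 4'. After: A=2 B=2 C=6 D=0 ZF=0 PC=4
Step 5: PC=4 exec 'SUB C, 1'. After: A=2 B=2 C=5 D=0 ZF=0 PC=5
Step 6: PC=5 exec 'SUB A, 1'. After: A=1 B=2 C=5 D=0 ZF=0 PC=6
Step 7: PC=6 exec 'JNZ 2'. After: A=1 B=2 C=5 D=0 ZF=0 PC=2
Step 8: PC=2 exec 'MOV C, B'. After: A=1 B=2 C=2 D=0 ZF=0 PC=3
Step 9: PC=3 exec 'ADD C, 4'. After: A=1 B=2 C=6 D=0 ZF=0 PC=4
Step 10: PC=4 exec 'SUB C, 1'. After: A=1 B=2 C=5 D=0 ZF=0 PC=5
Step 11: PC=5 exec 'SUB A, 1'. After: A=0 B=2 C=5 D=0 ZF=1 PC=6
Step 12: PC=6 exec 'JNZ 2'. After: A=0 B=2 C=5 D=0 ZF=1 PC=7
Step 13: PC=7 exec 'MOV D, 2'. After: A=0 B=2 C=5 D=2 ZF=1 PC=8
Step 14: PC=8 exec 'MOV D, 2'. After: A=0 B=2 C=5 D=2 ZF=1 PC=9
Step 15: PC=9 exec 'MOV D, 4'. After: A=0 B=2 C=5 D=4 ZF=1 PC=10
Step 16: PC=10 exec 'MOV B, 4'. After: A=0 B=4 C=5 D=4 ZF=1 PC=11
First time PC=11: D=4

4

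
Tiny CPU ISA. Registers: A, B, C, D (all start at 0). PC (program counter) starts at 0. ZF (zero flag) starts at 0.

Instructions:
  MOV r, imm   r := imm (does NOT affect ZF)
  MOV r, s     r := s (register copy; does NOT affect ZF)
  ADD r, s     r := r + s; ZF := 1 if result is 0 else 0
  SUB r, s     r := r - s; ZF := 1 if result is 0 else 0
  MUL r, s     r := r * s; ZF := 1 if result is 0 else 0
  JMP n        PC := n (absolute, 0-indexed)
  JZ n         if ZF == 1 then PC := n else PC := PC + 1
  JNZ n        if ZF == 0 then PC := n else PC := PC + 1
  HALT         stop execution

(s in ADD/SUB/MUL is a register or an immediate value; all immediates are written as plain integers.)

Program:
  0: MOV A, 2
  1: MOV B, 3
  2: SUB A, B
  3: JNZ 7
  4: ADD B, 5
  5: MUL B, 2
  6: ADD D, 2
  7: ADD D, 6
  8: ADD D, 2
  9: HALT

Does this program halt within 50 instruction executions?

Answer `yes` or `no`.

Answer: yes

Derivation:
Step 1: PC=0 exec 'MOV A, 2'. After: A=2 B=0 C=0 D=0 ZF=0 PC=1
Step 2: PC=1 exec 'MOV B, 3'. After: A=2 B=3 C=0 D=0 ZF=0 PC=2
Step 3: PC=2 exec 'SUB A, B'. After: A=-1 B=3 C=0 D=0 ZF=0 PC=3
Step 4: PC=3 exec 'JNZ 7'. After: A=-1 B=3 C=0 D=0 ZF=0 PC=7
Step 5: PC=7 exec 'ADD D, 6'. After: A=-1 B=3 C=0 D=6 ZF=0 PC=8
Step 6: PC=8 exec 'ADD D, 2'. After: A=-1 B=3 C=0 D=8 ZF=0 PC=9
Step 7: PC=9 exec 'HALT'. After: A=-1 B=3 C=0 D=8 ZF=0 PC=9 HALTED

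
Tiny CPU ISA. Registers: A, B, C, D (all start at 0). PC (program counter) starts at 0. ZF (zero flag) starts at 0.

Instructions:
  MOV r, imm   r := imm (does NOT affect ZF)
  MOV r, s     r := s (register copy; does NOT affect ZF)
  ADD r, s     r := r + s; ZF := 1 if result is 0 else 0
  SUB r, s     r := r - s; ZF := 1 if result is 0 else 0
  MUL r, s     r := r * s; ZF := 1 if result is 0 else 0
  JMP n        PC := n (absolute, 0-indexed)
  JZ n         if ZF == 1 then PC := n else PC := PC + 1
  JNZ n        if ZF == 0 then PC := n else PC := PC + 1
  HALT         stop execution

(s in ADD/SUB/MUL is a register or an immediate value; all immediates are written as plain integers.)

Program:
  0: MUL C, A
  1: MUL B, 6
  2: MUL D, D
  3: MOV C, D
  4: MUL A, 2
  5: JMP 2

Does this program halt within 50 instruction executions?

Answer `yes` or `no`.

Answer: no

Derivation:
Step 1: PC=0 exec 'MUL C, A'. After: A=0 B=0 C=0 D=0 ZF=1 PC=1
Step 2: PC=1 exec 'MUL B, 6'. After: A=0 B=0 C=0 D=0 ZF=1 PC=2
Step 3: PC=2 exec 'MUL D, D'. After: A=0 B=0 C=0 D=0 ZF=1 PC=3
Step 4: PC=3 exec 'MOV C, D'. After: A=0 B=0 C=0 D=0 ZF=1 PC=4
Step 5: PC=4 exec 'MUL A, 2'. After: A=0 B=0 C=0 D=0 ZF=1 PC=5
Step 6: PC=5 exec 'JMP 2'. After: A=0 B=0 C=0 D=0 ZF=1 PC=2
State after step 6 equals state after step 2: the program is in a cycle of length 4 and will never halt.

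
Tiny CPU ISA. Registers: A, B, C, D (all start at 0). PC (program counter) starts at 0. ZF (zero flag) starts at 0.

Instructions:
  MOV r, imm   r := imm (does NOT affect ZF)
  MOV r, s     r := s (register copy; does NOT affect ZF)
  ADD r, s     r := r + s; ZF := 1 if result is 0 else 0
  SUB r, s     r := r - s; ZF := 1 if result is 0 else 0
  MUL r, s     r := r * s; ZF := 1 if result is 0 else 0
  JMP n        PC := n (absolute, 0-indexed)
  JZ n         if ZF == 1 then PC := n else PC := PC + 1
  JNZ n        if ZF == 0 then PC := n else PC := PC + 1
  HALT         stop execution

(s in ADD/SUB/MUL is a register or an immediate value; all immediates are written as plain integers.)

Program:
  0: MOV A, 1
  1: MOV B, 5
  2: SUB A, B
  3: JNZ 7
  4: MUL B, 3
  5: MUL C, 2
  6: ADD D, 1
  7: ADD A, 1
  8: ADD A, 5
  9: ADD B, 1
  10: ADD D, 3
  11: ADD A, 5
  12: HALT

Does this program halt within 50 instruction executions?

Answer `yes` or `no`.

Step 1: PC=0 exec 'MOV A, 1'. After: A=1 B=0 C=0 D=0 ZF=0 PC=1
Step 2: PC=1 exec 'MOV B, 5'. After: A=1 B=5 C=0 D=0 ZF=0 PC=2
Step 3: PC=2 exec 'SUB A, B'. After: A=-4 B=5 C=0 D=0 ZF=0 PC=3
Step 4: PC=3 exec 'JNZ 7'. After: A=-4 B=5 C=0 D=0 ZF=0 PC=7
Step 5: PC=7 exec 'ADD A, 1'. After: A=-3 B=5 C=0 D=0 ZF=0 PC=8
Step 6: PC=8 exec 'ADD A, 5'. After: A=2 B=5 C=0 D=0 ZF=0 PC=9
Step 7: PC=9 exec 'ADD B, 1'. After: A=2 B=6 C=0 D=0 ZF=0 PC=10
Step 8: PC=10 exec 'ADD D, 3'. After: A=2 B=6 C=0 D=3 ZF=0 PC=11
Step 9: PC=11 exec 'ADD A, 5'. After: A=7 B=6 C=0 D=3 ZF=0 PC=12
Step 10: PC=12 exec 'HALT'. After: A=7 B=6 C=0 D=3 ZF=0 PC=12 HALTED

Answer: yes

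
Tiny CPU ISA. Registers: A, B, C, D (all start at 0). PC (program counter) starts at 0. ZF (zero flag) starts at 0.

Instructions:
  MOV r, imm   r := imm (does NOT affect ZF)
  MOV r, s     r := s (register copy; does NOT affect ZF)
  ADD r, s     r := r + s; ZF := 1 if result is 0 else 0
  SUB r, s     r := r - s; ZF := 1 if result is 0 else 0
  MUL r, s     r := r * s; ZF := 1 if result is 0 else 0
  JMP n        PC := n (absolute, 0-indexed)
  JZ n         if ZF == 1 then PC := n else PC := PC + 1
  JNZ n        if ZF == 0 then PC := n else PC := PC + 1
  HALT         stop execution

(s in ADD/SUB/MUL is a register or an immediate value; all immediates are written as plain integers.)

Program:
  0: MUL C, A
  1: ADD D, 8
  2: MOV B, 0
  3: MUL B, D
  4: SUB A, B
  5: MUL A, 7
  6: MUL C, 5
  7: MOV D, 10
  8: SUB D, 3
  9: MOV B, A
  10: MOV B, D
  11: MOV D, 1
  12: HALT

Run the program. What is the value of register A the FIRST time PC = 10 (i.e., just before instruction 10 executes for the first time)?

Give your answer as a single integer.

Step 1: PC=0 exec 'MUL C, A'. After: A=0 B=0 C=0 D=0 ZF=1 PC=1
Step 2: PC=1 exec 'ADD D, 8'. After: A=0 B=0 C=0 D=8 ZF=0 PC=2
Step 3: PC=2 exec 'MOV B, 0'. After: A=0 B=0 C=0 D=8 ZF=0 PC=3
Step 4: PC=3 exec 'MUL B, D'. After: A=0 B=0 C=0 D=8 ZF=1 PC=4
Step 5: PC=4 exec 'SUB A, B'. After: A=0 B=0 C=0 D=8 ZF=1 PC=5
Step 6: PC=5 exec 'MUL A, 7'. After: A=0 B=0 C=0 D=8 ZF=1 PC=6
Step 7: PC=6 exec 'MUL C, 5'. After: A=0 B=0 C=0 D=8 ZF=1 PC=7
Step 8: PC=7 exec 'MOV D, 10'. After: A=0 B=0 C=0 D=10 ZF=1 PC=8
Step 9: PC=8 exec 'SUB D, 3'. After: A=0 B=0 C=0 D=7 ZF=0 PC=9
Step 10: PC=9 exec 'MOV B, A'. After: A=0 B=0 C=0 D=7 ZF=0 PC=10
First time PC=10: A=0

0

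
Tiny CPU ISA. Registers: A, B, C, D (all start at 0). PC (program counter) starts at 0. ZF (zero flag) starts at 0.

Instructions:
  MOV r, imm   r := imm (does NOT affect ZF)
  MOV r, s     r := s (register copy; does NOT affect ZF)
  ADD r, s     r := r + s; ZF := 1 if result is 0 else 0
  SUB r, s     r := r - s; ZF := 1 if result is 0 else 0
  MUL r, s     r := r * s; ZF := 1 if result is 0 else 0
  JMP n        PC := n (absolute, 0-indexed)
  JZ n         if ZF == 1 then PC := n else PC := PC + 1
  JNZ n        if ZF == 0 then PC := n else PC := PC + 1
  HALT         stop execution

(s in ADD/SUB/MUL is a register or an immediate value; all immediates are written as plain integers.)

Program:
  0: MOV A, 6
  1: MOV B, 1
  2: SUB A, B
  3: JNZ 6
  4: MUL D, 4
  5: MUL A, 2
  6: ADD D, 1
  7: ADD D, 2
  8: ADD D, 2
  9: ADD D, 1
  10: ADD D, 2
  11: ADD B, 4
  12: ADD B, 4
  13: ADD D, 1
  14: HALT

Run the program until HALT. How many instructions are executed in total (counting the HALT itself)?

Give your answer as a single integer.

Answer: 13

Derivation:
Step 1: PC=0 exec 'MOV A, 6'. After: A=6 B=0 C=0 D=0 ZF=0 PC=1
Step 2: PC=1 exec 'MOV B, 1'. After: A=6 B=1 C=0 D=0 ZF=0 PC=2
Step 3: PC=2 exec 'SUB A, B'. After: A=5 B=1 C=0 D=0 ZF=0 PC=3
Step 4: PC=3 exec 'JNZ 6'. After: A=5 B=1 C=0 D=0 ZF=0 PC=6
Step 5: PC=6 exec 'ADD D, 1'. After: A=5 B=1 C=0 D=1 ZF=0 PC=7
Step 6: PC=7 exec 'ADD D, 2'. After: A=5 B=1 C=0 D=3 ZF=0 PC=8
Step 7: PC=8 exec 'ADD D, 2'. After: A=5 B=1 C=0 D=5 ZF=0 PC=9
Step 8: PC=9 exec 'ADD D, 1'. After: A=5 B=1 C=0 D=6 ZF=0 PC=10
Step 9: PC=10 exec 'ADD D, 2'. After: A=5 B=1 C=0 D=8 ZF=0 PC=11
Step 10: PC=11 exec 'ADD B, 4'. After: A=5 B=5 C=0 D=8 ZF=0 PC=12
Step 11: PC=12 exec 'ADD B, 4'. After: A=5 B=9 C=0 D=8 ZF=0 PC=13
Step 12: PC=13 exec 'ADD D, 1'. After: A=5 B=9 C=0 D=9 ZF=0 PC=14
Step 13: PC=14 exec 'HALT'. After: A=5 B=9 C=0 D=9 ZF=0 PC=14 HALTED
Total instructions executed: 13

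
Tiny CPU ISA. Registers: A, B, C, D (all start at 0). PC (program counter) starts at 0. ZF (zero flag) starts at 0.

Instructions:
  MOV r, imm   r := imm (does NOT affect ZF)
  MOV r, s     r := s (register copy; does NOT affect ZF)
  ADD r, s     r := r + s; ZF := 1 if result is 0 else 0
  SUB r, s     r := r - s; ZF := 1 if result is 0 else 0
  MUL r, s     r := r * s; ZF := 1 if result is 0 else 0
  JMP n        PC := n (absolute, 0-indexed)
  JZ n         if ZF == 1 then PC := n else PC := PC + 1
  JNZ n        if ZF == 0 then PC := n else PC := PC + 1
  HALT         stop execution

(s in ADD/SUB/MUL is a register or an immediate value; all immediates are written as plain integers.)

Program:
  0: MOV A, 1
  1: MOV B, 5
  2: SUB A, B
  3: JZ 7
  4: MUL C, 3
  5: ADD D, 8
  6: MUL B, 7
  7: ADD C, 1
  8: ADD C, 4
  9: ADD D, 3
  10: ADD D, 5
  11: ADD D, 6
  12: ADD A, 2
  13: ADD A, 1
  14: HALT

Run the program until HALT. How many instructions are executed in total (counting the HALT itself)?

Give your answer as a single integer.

Answer: 15

Derivation:
Step 1: PC=0 exec 'MOV A, 1'. After: A=1 B=0 C=0 D=0 ZF=0 PC=1
Step 2: PC=1 exec 'MOV B, 5'. After: A=1 B=5 C=0 D=0 ZF=0 PC=2
Step 3: PC=2 exec 'SUB A, B'. After: A=-4 B=5 C=0 D=0 ZF=0 PC=3
Step 4: PC=3 exec 'JZ 7'. After: A=-4 B=5 C=0 D=0 ZF=0 PC=4
Step 5: PC=4 exec 'MUL C, 3'. After: A=-4 B=5 C=0 D=0 ZF=1 PC=5
Step 6: PC=5 exec 'ADD D, 8'. After: A=-4 B=5 C=0 D=8 ZF=0 PC=6
Step 7: PC=6 exec 'MUL B, 7'. After: A=-4 B=35 C=0 D=8 ZF=0 PC=7
Step 8: PC=7 exec 'ADD C, 1'. After: A=-4 B=35 C=1 D=8 ZF=0 PC=8
Step 9: PC=8 exec 'ADD C, 4'. After: A=-4 B=35 C=5 D=8 ZF=0 PC=9
Step 10: PC=9 exec 'ADD D, 3'. After: A=-4 B=35 C=5 D=11 ZF=0 PC=10
Step 11: PC=10 exec 'ADD D, 5'. After: A=-4 B=35 C=5 D=16 ZF=0 PC=11
Step 12: PC=11 exec 'ADD D, 6'. After: A=-4 B=35 C=5 D=22 ZF=0 PC=12
Step 13: PC=12 exec 'ADD A, 2'. After: A=-2 B=35 C=5 D=22 ZF=0 PC=13
Step 14: PC=13 exec 'ADD A, 1'. After: A=-1 B=35 C=5 D=22 ZF=0 PC=14
Step 15: PC=14 exec 'HALT'. After: A=-1 B=35 C=5 D=22 ZF=0 PC=14 HALTED
Total instructions executed: 15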